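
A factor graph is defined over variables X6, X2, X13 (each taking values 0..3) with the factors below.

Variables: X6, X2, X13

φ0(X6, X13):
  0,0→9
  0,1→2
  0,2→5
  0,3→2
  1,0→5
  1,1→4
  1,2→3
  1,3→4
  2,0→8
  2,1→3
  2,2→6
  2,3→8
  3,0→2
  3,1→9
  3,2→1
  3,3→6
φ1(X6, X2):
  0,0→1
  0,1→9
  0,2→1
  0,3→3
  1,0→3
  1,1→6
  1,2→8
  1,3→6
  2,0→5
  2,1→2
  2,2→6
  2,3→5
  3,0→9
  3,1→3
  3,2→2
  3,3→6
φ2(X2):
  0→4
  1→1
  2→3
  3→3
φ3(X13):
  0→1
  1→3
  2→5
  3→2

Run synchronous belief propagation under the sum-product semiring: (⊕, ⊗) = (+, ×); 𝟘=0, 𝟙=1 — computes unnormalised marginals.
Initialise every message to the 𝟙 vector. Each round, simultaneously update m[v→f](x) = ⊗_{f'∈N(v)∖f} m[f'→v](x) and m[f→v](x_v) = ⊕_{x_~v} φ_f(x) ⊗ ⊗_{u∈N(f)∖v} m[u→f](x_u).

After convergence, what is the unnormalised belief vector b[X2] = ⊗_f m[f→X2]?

b[X2] = [3572, 900, 2502, 2889]

init: all messages = 𝟙 over 4 values
r1 m[φ0→X6] = [18, 16, 25, 18]
r1 m[φ0→X13] = [24, 18, 15, 20]
r1 m[φ1→X6] = [14, 23, 18, 20]
r1 m[φ1→X2] = [18, 20, 17, 20]
r1 m[φ2→X2] = [4, 1, 3, 3]
r1 m[φ3→X13] = [1, 3, 5, 2]
r1 m[X6→φ0] = [1, 1, 1, 1]
r1 m[X6→φ1] = [1, 1, 1, 1]
r1 m[X2→φ1] = [1, 1, 1, 1]
r1 m[X2→φ2] = [1, 1, 1, 1]
r1 m[X13→φ0] = [1, 1, 1, 1]
r1 m[X13→φ3] = [1, 1, 1, 1]
r2 m[φ0→X6] = [18, 16, 25, 18]
r2 m[φ0→X13] = [24, 18, 15, 20]
r2 m[φ1→X6] = [14, 23, 18, 20]
r2 m[φ1→X2] = [18, 20, 17, 20]
r2 m[φ2→X2] = [4, 1, 3, 3]
r2 m[φ3→X13] = [1, 3, 5, 2]
r2 m[X6→φ0] = [14, 23, 18, 20]
r2 m[X6→φ1] = [18, 16, 25, 18]
r2 m[X2→φ1] = [4, 1, 3, 3]
r2 m[X2→φ2] = [18, 20, 17, 20]
r2 m[X13→φ0] = [1, 3, 5, 2]
r2 m[X13→φ3] = [24, 18, 15, 20]
r3 m[φ0→X6] = [44, 40, 63, 46]
r3 m[φ0→X13] = [425, 354, 267, 384]
r3 m[φ1→X6] = [25, 60, 55, 63]
r3 m[φ1→X2] = [353, 362, 332, 383]
r3 m[φ2→X2] = [4, 1, 3, 3]
r3 m[φ3→X13] = [1, 3, 5, 2]
r3 m[X6→φ0] = [14, 23, 18, 20]
r3 m[X6→φ1] = [18, 16, 25, 18]
r3 m[X2→φ1] = [4, 1, 3, 3]
r3 m[X2→φ2] = [18, 20, 17, 20]
r3 m[X13→φ0] = [1, 3, 5, 2]
r3 m[X13→φ3] = [24, 18, 15, 20]
r4 m[φ0→X6] = [44, 40, 63, 46]
r4 m[φ0→X13] = [425, 354, 267, 384]
r4 m[φ1→X6] = [25, 60, 55, 63]
r4 m[φ1→X2] = [353, 362, 332, 383]
r4 m[φ2→X2] = [4, 1, 3, 3]
r4 m[φ3→X13] = [1, 3, 5, 2]
r4 m[X6→φ0] = [25, 60, 55, 63]
r4 m[X6→φ1] = [44, 40, 63, 46]
r4 m[X2→φ1] = [4, 1, 3, 3]
r4 m[X2→φ2] = [353, 362, 332, 383]
r4 m[X13→φ0] = [1, 3, 5, 2]
r4 m[X13→φ3] = [425, 354, 267, 384]
r5 m[φ0→X6] = [44, 40, 63, 46]
r5 m[φ0→X13] = [1091, 1022, 698, 1108]
r5 m[φ1→X6] = [25, 60, 55, 63]
r5 m[φ1→X2] = [893, 900, 834, 963]
r5 m[φ2→X2] = [4, 1, 3, 3]
r5 m[φ3→X13] = [1, 3, 5, 2]
r5 m[X6→φ0] = [25, 60, 55, 63]
r5 m[X6→φ1] = [44, 40, 63, 46]
r5 m[X2→φ1] = [4, 1, 3, 3]
r5 m[X2→φ2] = [353, 362, 332, 383]
r5 m[X13→φ0] = [1, 3, 5, 2]
r5 m[X13→φ3] = [425, 354, 267, 384]
r6 m[φ0→X6] = [44, 40, 63, 46]
r6 m[φ0→X13] = [1091, 1022, 698, 1108]
r6 m[φ1→X6] = [25, 60, 55, 63]
r6 m[φ1→X2] = [893, 900, 834, 963]
r6 m[φ2→X2] = [4, 1, 3, 3]
r6 m[φ3→X13] = [1, 3, 5, 2]
r6 m[X6→φ0] = [25, 60, 55, 63]
r6 m[X6→φ1] = [44, 40, 63, 46]
r6 m[X2→φ1] = [4, 1, 3, 3]
r6 m[X2→φ2] = [893, 900, 834, 963]
r6 m[X13→φ0] = [1, 3, 5, 2]
r6 m[X13→φ3] = [1091, 1022, 698, 1108]
r7 m[φ0→X6] = [44, 40, 63, 46]
r7 m[φ0→X13] = [1091, 1022, 698, 1108]
r7 m[φ1→X6] = [25, 60, 55, 63]
r7 m[φ1→X2] = [893, 900, 834, 963]
r7 m[φ2→X2] = [4, 1, 3, 3]
r7 m[φ3→X13] = [1, 3, 5, 2]
r7 m[X6→φ0] = [25, 60, 55, 63]
r7 m[X6→φ1] = [44, 40, 63, 46]
r7 m[X2→φ1] = [4, 1, 3, 3]
r7 m[X2→φ2] = [893, 900, 834, 963]
r7 m[X13→φ0] = [1, 3, 5, 2]
r7 m[X13→φ3] = [1091, 1022, 698, 1108]
fixed point reached at round 7
b[X2] = ⊗ incoming = [3572, 900, 2502, 2889]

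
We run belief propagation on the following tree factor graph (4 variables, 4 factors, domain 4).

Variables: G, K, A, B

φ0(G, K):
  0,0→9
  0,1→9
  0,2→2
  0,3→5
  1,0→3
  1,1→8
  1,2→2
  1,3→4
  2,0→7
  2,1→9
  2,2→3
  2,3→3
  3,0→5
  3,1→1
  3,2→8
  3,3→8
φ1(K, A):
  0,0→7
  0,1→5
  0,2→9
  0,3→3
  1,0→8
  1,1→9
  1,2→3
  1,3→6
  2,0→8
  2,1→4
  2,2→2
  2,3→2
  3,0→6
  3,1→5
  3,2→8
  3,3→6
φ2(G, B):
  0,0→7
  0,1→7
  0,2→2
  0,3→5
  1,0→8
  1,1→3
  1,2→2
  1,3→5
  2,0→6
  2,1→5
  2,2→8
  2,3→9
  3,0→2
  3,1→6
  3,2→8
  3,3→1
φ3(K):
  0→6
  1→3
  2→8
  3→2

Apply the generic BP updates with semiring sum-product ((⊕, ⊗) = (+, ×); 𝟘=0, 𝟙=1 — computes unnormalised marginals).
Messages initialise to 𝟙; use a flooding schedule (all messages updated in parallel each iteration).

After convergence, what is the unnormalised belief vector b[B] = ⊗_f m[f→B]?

b[B] = [47532, 46616, 43760, 42498]

init: all messages = 𝟙 over 4 values
r1 m[φ0→G] = [25, 17, 22, 22]
r1 m[φ0→K] = [24, 27, 15, 20]
r1 m[φ1→K] = [24, 26, 16, 25]
r1 m[φ1→A] = [29, 23, 22, 17]
r1 m[φ2→G] = [21, 18, 28, 17]
r1 m[φ2→B] = [23, 21, 20, 20]
r1 m[φ3→K] = [6, 3, 8, 2]
r1 m[G→φ0] = [1, 1, 1, 1]
r1 m[G→φ2] = [1, 1, 1, 1]
r1 m[K→φ0] = [1, 1, 1, 1]
r1 m[K→φ1] = [1, 1, 1, 1]
r1 m[K→φ3] = [1, 1, 1, 1]
r1 m[A→φ1] = [1, 1, 1, 1]
r1 m[B→φ2] = [1, 1, 1, 1]
r2 m[φ0→G] = [25, 17, 22, 22]
r2 m[φ0→K] = [24, 27, 15, 20]
r2 m[φ1→K] = [24, 26, 16, 25]
r2 m[φ1→A] = [29, 23, 22, 17]
r2 m[φ2→G] = [21, 18, 28, 17]
r2 m[φ2→B] = [23, 21, 20, 20]
r2 m[φ3→K] = [6, 3, 8, 2]
r2 m[G→φ0] = [21, 18, 28, 17]
r2 m[G→φ2] = [25, 17, 22, 22]
r2 m[K→φ0] = [144, 78, 128, 50]
r2 m[K→φ1] = [144, 81, 120, 40]
r2 m[K→φ3] = [576, 702, 240, 500]
r2 m[A→φ1] = [1, 1, 1, 1]
r2 m[B→φ2] = [1, 1, 1, 1]
r3 m[φ0→G] = [2504, 1512, 2244, 2222]
r3 m[φ0→K] = [524, 602, 298, 397]
r3 m[φ1→K] = [24, 26, 16, 25]
r3 m[φ1→A] = [2856, 2129, 2099, 1398]
r3 m[φ2→G] = [21, 18, 28, 17]
r3 m[φ2→B] = [487, 468, 436, 430]
r3 m[φ3→K] = [6, 3, 8, 2]
r3 m[G→φ0] = [21, 18, 28, 17]
r3 m[G→φ2] = [25, 17, 22, 22]
r3 m[K→φ0] = [144, 78, 128, 50]
r3 m[K→φ1] = [144, 81, 120, 40]
r3 m[K→φ3] = [576, 702, 240, 500]
r3 m[A→φ1] = [1, 1, 1, 1]
r3 m[B→φ2] = [1, 1, 1, 1]
r4 m[φ0→G] = [2504, 1512, 2244, 2222]
r4 m[φ0→K] = [524, 602, 298, 397]
r4 m[φ1→K] = [24, 26, 16, 25]
r4 m[φ1→A] = [2856, 2129, 2099, 1398]
r4 m[φ2→G] = [21, 18, 28, 17]
r4 m[φ2→B] = [487, 468, 436, 430]
r4 m[φ3→K] = [6, 3, 8, 2]
r4 m[G→φ0] = [21, 18, 28, 17]
r4 m[G→φ2] = [2504, 1512, 2244, 2222]
r4 m[K→φ0] = [144, 78, 128, 50]
r4 m[K→φ1] = [3144, 1806, 2384, 794]
r4 m[K→φ3] = [12576, 15652, 4768, 9925]
r4 m[A→φ1] = [1, 1, 1, 1]
r4 m[B→φ2] = [1, 1, 1, 1]
r5 m[φ0→G] = [2504, 1512, 2244, 2222]
r5 m[φ0→K] = [524, 602, 298, 397]
r5 m[φ1→K] = [24, 26, 16, 25]
r5 m[φ1→A] = [60292, 45480, 44834, 29800]
r5 m[φ2→G] = [21, 18, 28, 17]
r5 m[φ2→B] = [47532, 46616, 43760, 42498]
r5 m[φ3→K] = [6, 3, 8, 2]
r5 m[G→φ0] = [21, 18, 28, 17]
r5 m[G→φ2] = [2504, 1512, 2244, 2222]
r5 m[K→φ0] = [144, 78, 128, 50]
r5 m[K→φ1] = [3144, 1806, 2384, 794]
r5 m[K→φ3] = [12576, 15652, 4768, 9925]
r5 m[A→φ1] = [1, 1, 1, 1]
r5 m[B→φ2] = [1, 1, 1, 1]
r6 m[φ0→G] = [2504, 1512, 2244, 2222]
r6 m[φ0→K] = [524, 602, 298, 397]
r6 m[φ1→K] = [24, 26, 16, 25]
r6 m[φ1→A] = [60292, 45480, 44834, 29800]
r6 m[φ2→G] = [21, 18, 28, 17]
r6 m[φ2→B] = [47532, 46616, 43760, 42498]
r6 m[φ3→K] = [6, 3, 8, 2]
r6 m[G→φ0] = [21, 18, 28, 17]
r6 m[G→φ2] = [2504, 1512, 2244, 2222]
r6 m[K→φ0] = [144, 78, 128, 50]
r6 m[K→φ1] = [3144, 1806, 2384, 794]
r6 m[K→φ3] = [12576, 15652, 4768, 9925]
r6 m[A→φ1] = [1, 1, 1, 1]
r6 m[B→φ2] = [1, 1, 1, 1]
fixed point reached at round 6
b[B] = ⊗ incoming = [47532, 46616, 43760, 42498]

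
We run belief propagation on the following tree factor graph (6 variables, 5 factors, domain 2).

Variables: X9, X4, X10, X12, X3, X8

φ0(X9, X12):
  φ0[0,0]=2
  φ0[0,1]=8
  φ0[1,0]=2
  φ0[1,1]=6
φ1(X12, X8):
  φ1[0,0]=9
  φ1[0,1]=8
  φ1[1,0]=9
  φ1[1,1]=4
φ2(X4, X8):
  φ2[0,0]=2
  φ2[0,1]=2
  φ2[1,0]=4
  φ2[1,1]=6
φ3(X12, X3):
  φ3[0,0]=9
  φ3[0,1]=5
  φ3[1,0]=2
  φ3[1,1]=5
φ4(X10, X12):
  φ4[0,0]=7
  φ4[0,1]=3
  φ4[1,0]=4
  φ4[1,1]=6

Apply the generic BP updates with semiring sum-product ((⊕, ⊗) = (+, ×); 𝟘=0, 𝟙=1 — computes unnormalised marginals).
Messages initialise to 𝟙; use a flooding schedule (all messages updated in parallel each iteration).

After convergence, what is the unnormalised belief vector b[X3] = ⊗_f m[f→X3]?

init: all messages = 𝟙 over 2 values
r1 m[φ0→X9] = [10, 8]
r1 m[φ0→X12] = [4, 14]
r1 m[φ1→X12] = [17, 13]
r1 m[φ1→X8] = [18, 12]
r1 m[φ2→X4] = [4, 10]
r1 m[φ2→X8] = [6, 8]
r1 m[φ3→X12] = [14, 7]
r1 m[φ3→X3] = [11, 10]
r1 m[φ4→X10] = [10, 10]
r1 m[φ4→X12] = [11, 9]
r1 m[X9→φ0] = [1, 1]
r1 m[X4→φ2] = [1, 1]
r1 m[X10→φ4] = [1, 1]
r1 m[X12→φ0] = [1, 1]
r1 m[X12→φ1] = [1, 1]
r1 m[X12→φ3] = [1, 1]
r1 m[X12→φ4] = [1, 1]
r1 m[X3→φ3] = [1, 1]
r1 m[X8→φ1] = [1, 1]
r1 m[X8→φ2] = [1, 1]
r2 m[φ0→X9] = [10, 8]
r2 m[φ0→X12] = [4, 14]
r2 m[φ1→X12] = [17, 13]
r2 m[φ1→X8] = [18, 12]
r2 m[φ2→X4] = [4, 10]
r2 m[φ2→X8] = [6, 8]
r2 m[φ3→X12] = [14, 7]
r2 m[φ3→X3] = [11, 10]
r2 m[φ4→X10] = [10, 10]
r2 m[φ4→X12] = [11, 9]
r2 m[X9→φ0] = [1, 1]
r2 m[X4→φ2] = [1, 1]
r2 m[X10→φ4] = [1, 1]
r2 m[X12→φ0] = [2618, 819]
r2 m[X12→φ1] = [616, 882]
r2 m[X12→φ3] = [748, 1638]
r2 m[X12→φ4] = [952, 1274]
r2 m[X3→φ3] = [1, 1]
r2 m[X8→φ1] = [6, 8]
r2 m[X8→φ2] = [18, 12]
r3 m[φ0→X9] = [11788, 10150]
r3 m[φ0→X12] = [4, 14]
r3 m[φ1→X12] = [118, 86]
r3 m[φ1→X8] = [13482, 8456]
r3 m[φ2→X4] = [60, 144]
r3 m[φ2→X8] = [6, 8]
r3 m[φ3→X12] = [14, 7]
r3 m[φ3→X3] = [10008, 11930]
r3 m[φ4→X10] = [10486, 11452]
r3 m[φ4→X12] = [11, 9]
r3 m[X9→φ0] = [1, 1]
r3 m[X4→φ2] = [1, 1]
r3 m[X10→φ4] = [1, 1]
r3 m[X12→φ0] = [2618, 819]
r3 m[X12→φ1] = [616, 882]
r3 m[X12→φ3] = [748, 1638]
r3 m[X12→φ4] = [952, 1274]
r3 m[X3→φ3] = [1, 1]
r3 m[X8→φ1] = [6, 8]
r3 m[X8→φ2] = [18, 12]
r4 m[φ0→X9] = [11788, 10150]
r4 m[φ0→X12] = [4, 14]
r4 m[φ1→X12] = [118, 86]
r4 m[φ1→X8] = [13482, 8456]
r4 m[φ2→X4] = [60, 144]
r4 m[φ2→X8] = [6, 8]
r4 m[φ3→X12] = [14, 7]
r4 m[φ3→X3] = [10008, 11930]
r4 m[φ4→X10] = [10486, 11452]
r4 m[φ4→X12] = [11, 9]
r4 m[X9→φ0] = [1, 1]
r4 m[X4→φ2] = [1, 1]
r4 m[X10→φ4] = [1, 1]
r4 m[X12→φ0] = [18172, 5418]
r4 m[X12→φ1] = [616, 882]
r4 m[X12→φ3] = [5192, 10836]
r4 m[X12→φ4] = [6608, 8428]
r4 m[X3→φ3] = [1, 1]
r4 m[X8→φ1] = [6, 8]
r4 m[X8→φ2] = [13482, 8456]
r5 m[φ0→X9] = [79688, 68852]
r5 m[φ0→X12] = [4, 14]
r5 m[φ1→X12] = [118, 86]
r5 m[φ1→X8] = [13482, 8456]
r5 m[φ2→X4] = [43876, 104664]
r5 m[φ2→X8] = [6, 8]
r5 m[φ3→X12] = [14, 7]
r5 m[φ3→X3] = [68400, 80140]
r5 m[φ4→X10] = [71540, 77000]
r5 m[φ4→X12] = [11, 9]
r5 m[X9→φ0] = [1, 1]
r5 m[X4→φ2] = [1, 1]
r5 m[X10→φ4] = [1, 1]
r5 m[X12→φ0] = [18172, 5418]
r5 m[X12→φ1] = [616, 882]
r5 m[X12→φ3] = [5192, 10836]
r5 m[X12→φ4] = [6608, 8428]
r5 m[X3→φ3] = [1, 1]
r5 m[X8→φ1] = [6, 8]
r5 m[X8→φ2] = [13482, 8456]
r6 m[φ0→X9] = [79688, 68852]
r6 m[φ0→X12] = [4, 14]
r6 m[φ1→X12] = [118, 86]
r6 m[φ1→X8] = [13482, 8456]
r6 m[φ2→X4] = [43876, 104664]
r6 m[φ2→X8] = [6, 8]
r6 m[φ3→X12] = [14, 7]
r6 m[φ3→X3] = [68400, 80140]
r6 m[φ4→X10] = [71540, 77000]
r6 m[φ4→X12] = [11, 9]
r6 m[X9→φ0] = [1, 1]
r6 m[X4→φ2] = [1, 1]
r6 m[X10→φ4] = [1, 1]
r6 m[X12→φ0] = [18172, 5418]
r6 m[X12→φ1] = [616, 882]
r6 m[X12→φ3] = [5192, 10836]
r6 m[X12→φ4] = [6608, 8428]
r6 m[X3→φ3] = [1, 1]
r6 m[X8→φ1] = [6, 8]
r6 m[X8→φ2] = [13482, 8456]
fixed point reached at round 6
b[X3] = ⊗ incoming = [68400, 80140]

b[X3] = [68400, 80140]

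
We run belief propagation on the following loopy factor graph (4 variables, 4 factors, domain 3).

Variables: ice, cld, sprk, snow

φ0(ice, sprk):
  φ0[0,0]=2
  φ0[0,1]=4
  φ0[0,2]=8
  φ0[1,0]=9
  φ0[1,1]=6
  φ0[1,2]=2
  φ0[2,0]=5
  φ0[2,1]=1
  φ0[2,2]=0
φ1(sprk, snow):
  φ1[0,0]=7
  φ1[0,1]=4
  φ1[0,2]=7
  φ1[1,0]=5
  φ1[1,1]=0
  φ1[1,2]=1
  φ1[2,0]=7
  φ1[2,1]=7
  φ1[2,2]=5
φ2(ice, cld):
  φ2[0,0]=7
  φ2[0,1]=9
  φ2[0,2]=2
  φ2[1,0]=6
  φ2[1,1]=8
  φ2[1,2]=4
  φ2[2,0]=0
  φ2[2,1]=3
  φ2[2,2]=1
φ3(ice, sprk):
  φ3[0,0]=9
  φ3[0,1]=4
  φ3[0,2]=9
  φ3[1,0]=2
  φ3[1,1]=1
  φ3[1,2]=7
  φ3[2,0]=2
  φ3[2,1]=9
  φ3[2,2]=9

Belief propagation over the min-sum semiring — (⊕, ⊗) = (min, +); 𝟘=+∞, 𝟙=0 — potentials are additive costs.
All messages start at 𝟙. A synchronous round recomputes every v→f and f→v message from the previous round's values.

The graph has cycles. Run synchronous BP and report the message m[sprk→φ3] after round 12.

message @ round 12 = [25, 18, 22]

init: all messages = 𝟙 over 3 values
r1 m[φ0→ice] = [2, 2, 0]
r1 m[φ0→sprk] = [2, 1, 0]
r1 m[φ1→sprk] = [4, 0, 5]
r1 m[φ1→snow] = [5, 0, 1]
r1 m[φ2→ice] = [2, 4, 0]
r1 m[φ2→cld] = [0, 3, 1]
r1 m[φ3→ice] = [4, 1, 2]
r1 m[φ3→sprk] = [2, 1, 7]
r1 m[ice→φ0] = [0, 0, 0]
r1 m[ice→φ2] = [0, 0, 0]
r1 m[ice→φ3] = [0, 0, 0]
r1 m[cld→φ2] = [0, 0, 0]
r1 m[sprk→φ0] = [0, 0, 0]
r1 m[sprk→φ1] = [0, 0, 0]
r1 m[sprk→φ3] = [0, 0, 0]
r1 m[snow→φ1] = [0, 0, 0]
r2 m[φ0→ice] = [2, 2, 0]
r2 m[φ0→sprk] = [2, 1, 0]
r2 m[φ1→sprk] = [4, 0, 5]
r2 m[φ1→snow] = [5, 0, 1]
r2 m[φ2→ice] = [2, 4, 0]
r2 m[φ2→cld] = [0, 3, 1]
r2 m[φ3→ice] = [4, 1, 2]
r2 m[φ3→sprk] = [2, 1, 7]
r2 m[ice→φ0] = [6, 5, 2]
r2 m[ice→φ2] = [6, 3, 2]
r2 m[ice→φ3] = [4, 6, 0]
r2 m[cld→φ2] = [0, 0, 0]
r2 m[sprk→φ0] = [6, 1, 12]
r2 m[sprk→φ1] = [4, 2, 7]
r2 m[sprk→φ3] = [6, 1, 5]
r2 m[snow→φ1] = [0, 0, 0]
r3 m[φ0→ice] = [5, 7, 2]
r3 m[φ0→sprk] = [7, 3, 2]
r3 m[φ1→sprk] = [4, 0, 5]
r3 m[φ1→snow] = [7, 2, 3]
r3 m[φ2→ice] = [2, 4, 0]
r3 m[φ2→cld] = [2, 5, 3]
r3 m[φ3→ice] = [5, 2, 8]
r3 m[φ3→sprk] = [2, 7, 9]
r3 m[ice→φ0] = [6, 5, 2]
r3 m[ice→φ2] = [6, 3, 2]
r3 m[ice→φ3] = [4, 6, 0]
r3 m[cld→φ2] = [0, 0, 0]
r3 m[sprk→φ0] = [6, 1, 12]
r3 m[sprk→φ1] = [4, 2, 7]
r3 m[sprk→φ3] = [6, 1, 5]
r3 m[snow→φ1] = [0, 0, 0]
r4 m[φ0→ice] = [5, 7, 2]
r4 m[φ0→sprk] = [7, 3, 2]
r4 m[φ1→sprk] = [4, 0, 5]
r4 m[φ1→snow] = [7, 2, 3]
r4 m[φ2→ice] = [2, 4, 0]
r4 m[φ2→cld] = [2, 5, 3]
r4 m[φ3→ice] = [5, 2, 8]
r4 m[φ3→sprk] = [2, 7, 9]
r4 m[ice→φ0] = [7, 6, 8]
r4 m[ice→φ2] = [10, 9, 10]
r4 m[ice→φ3] = [7, 11, 2]
r4 m[cld→φ2] = [0, 0, 0]
r4 m[sprk→φ0] = [6, 7, 14]
r4 m[sprk→φ1] = [9, 10, 11]
r4 m[sprk→φ3] = [11, 3, 7]
r4 m[snow→φ1] = [0, 0, 0]
r5 m[φ0→ice] = [8, 13, 8]
r5 m[φ0→sprk] = [9, 9, 8]
r5 m[φ1→sprk] = [4, 0, 5]
r5 m[φ1→snow] = [15, 10, 11]
r5 m[φ2→ice] = [2, 4, 0]
r5 m[φ2→cld] = [10, 13, 11]
r5 m[φ3→ice] = [7, 4, 12]
r5 m[φ3→sprk] = [4, 11, 11]
r5 m[ice→φ0] = [7, 6, 8]
r5 m[ice→φ2] = [10, 9, 10]
r5 m[ice→φ3] = [7, 11, 2]
r5 m[cld→φ2] = [0, 0, 0]
r5 m[sprk→φ0] = [6, 7, 14]
r5 m[sprk→φ1] = [9, 10, 11]
r5 m[sprk→φ3] = [11, 3, 7]
r5 m[snow→φ1] = [0, 0, 0]
r6 m[φ0→ice] = [8, 13, 8]
r6 m[φ0→sprk] = [9, 9, 8]
r6 m[φ1→sprk] = [4, 0, 5]
r6 m[φ1→snow] = [15, 10, 11]
r6 m[φ2→ice] = [2, 4, 0]
r6 m[φ2→cld] = [10, 13, 11]
r6 m[φ3→ice] = [7, 4, 12]
r6 m[φ3→sprk] = [4, 11, 11]
r6 m[ice→φ0] = [9, 8, 12]
r6 m[ice→φ2] = [15, 17, 20]
r6 m[ice→φ3] = [10, 17, 8]
r6 m[cld→φ2] = [0, 0, 0]
r6 m[sprk→φ0] = [8, 11, 16]
r6 m[sprk→φ1] = [13, 20, 19]
r6 m[sprk→φ3] = [13, 9, 13]
r6 m[snow→φ1] = [0, 0, 0]
r7 m[φ0→ice] = [10, 17, 12]
r7 m[φ0→sprk] = [11, 13, 10]
r7 m[φ1→sprk] = [4, 0, 5]
r7 m[φ1→snow] = [20, 17, 20]
r7 m[φ2→ice] = [2, 4, 0]
r7 m[φ2→cld] = [20, 23, 17]
r7 m[φ3→ice] = [13, 10, 15]
r7 m[φ3→sprk] = [10, 14, 17]
r7 m[ice→φ0] = [9, 8, 12]
r7 m[ice→φ2] = [15, 17, 20]
r7 m[ice→φ3] = [10, 17, 8]
r7 m[cld→φ2] = [0, 0, 0]
r7 m[sprk→φ0] = [8, 11, 16]
r7 m[sprk→φ1] = [13, 20, 19]
r7 m[sprk→φ3] = [13, 9, 13]
r7 m[snow→φ1] = [0, 0, 0]
r8 m[φ0→ice] = [10, 17, 12]
r8 m[φ0→sprk] = [11, 13, 10]
r8 m[φ1→sprk] = [4, 0, 5]
r8 m[φ1→snow] = [20, 17, 20]
r8 m[φ2→ice] = [2, 4, 0]
r8 m[φ2→cld] = [20, 23, 17]
r8 m[φ3→ice] = [13, 10, 15]
r8 m[φ3→sprk] = [10, 14, 17]
r8 m[ice→φ0] = [15, 14, 15]
r8 m[ice→φ2] = [23, 27, 27]
r8 m[ice→φ3] = [12, 21, 12]
r8 m[cld→φ2] = [0, 0, 0]
r8 m[sprk→φ0] = [14, 14, 22]
r8 m[sprk→φ1] = [21, 27, 27]
r8 m[sprk→φ3] = [15, 13, 15]
r8 m[snow→φ1] = [0, 0, 0]
r9 m[φ0→ice] = [16, 20, 15]
r9 m[φ0→sprk] = [17, 16, 15]
r9 m[φ1→sprk] = [4, 0, 5]
r9 m[φ1→snow] = [28, 25, 28]
r9 m[φ2→ice] = [2, 4, 0]
r9 m[φ2→cld] = [27, 30, 25]
r9 m[φ3→ice] = [17, 14, 17]
r9 m[φ3→sprk] = [14, 16, 21]
r9 m[ice→φ0] = [15, 14, 15]
r9 m[ice→φ2] = [23, 27, 27]
r9 m[ice→φ3] = [12, 21, 12]
r9 m[cld→φ2] = [0, 0, 0]
r9 m[sprk→φ0] = [14, 14, 22]
r9 m[sprk→φ1] = [21, 27, 27]
r9 m[sprk→φ3] = [15, 13, 15]
r9 m[snow→φ1] = [0, 0, 0]
r10 m[φ0→ice] = [16, 20, 15]
r10 m[φ0→sprk] = [17, 16, 15]
r10 m[φ1→sprk] = [4, 0, 5]
r10 m[φ1→snow] = [28, 25, 28]
r10 m[φ2→ice] = [2, 4, 0]
r10 m[φ2→cld] = [27, 30, 25]
r10 m[φ3→ice] = [17, 14, 17]
r10 m[φ3→sprk] = [14, 16, 21]
r10 m[ice→φ0] = [19, 18, 17]
r10 m[ice→φ2] = [33, 34, 32]
r10 m[ice→φ3] = [18, 24, 15]
r10 m[cld→φ2] = [0, 0, 0]
r10 m[sprk→φ0] = [18, 16, 26]
r10 m[sprk→φ1] = [31, 32, 36]
r10 m[sprk→φ3] = [21, 16, 20]
r10 m[snow→φ1] = [0, 0, 0]
r11 m[φ0→ice] = [20, 22, 17]
r11 m[φ0→sprk] = [21, 18, 17]
r11 m[φ1→sprk] = [4, 0, 5]
r11 m[φ1→snow] = [37, 32, 33]
r11 m[φ2→ice] = [2, 4, 0]
r11 m[φ2→cld] = [32, 35, 33]
r11 m[φ3→ice] = [20, 17, 23]
r11 m[φ3→sprk] = [17, 22, 24]
r11 m[ice→φ0] = [19, 18, 17]
r11 m[ice→φ2] = [33, 34, 32]
r11 m[ice→φ3] = [18, 24, 15]
r11 m[cld→φ2] = [0, 0, 0]
r11 m[sprk→φ0] = [18, 16, 26]
r11 m[sprk→φ1] = [31, 32, 36]
r11 m[sprk→φ3] = [21, 16, 20]
r11 m[snow→φ1] = [0, 0, 0]
r12 m[φ0→ice] = [20, 22, 17]
r12 m[φ0→sprk] = [21, 18, 17]
r12 m[φ1→sprk] = [4, 0, 5]
r12 m[φ1→snow] = [37, 32, 33]
r12 m[φ2→ice] = [2, 4, 0]
r12 m[φ2→cld] = [32, 35, 33]
r12 m[φ3→ice] = [20, 17, 23]
r12 m[φ3→sprk] = [17, 22, 24]
r12 m[ice→φ0] = [22, 21, 23]
r12 m[ice→φ2] = [40, 39, 40]
r12 m[ice→φ3] = [22, 26, 17]
r12 m[cld→φ2] = [0, 0, 0]
r12 m[sprk→φ0] = [21, 22, 29]
r12 m[sprk→φ1] = [38, 40, 41]
r12 m[sprk→φ3] = [25, 18, 22]
r12 m[snow→φ1] = [0, 0, 0]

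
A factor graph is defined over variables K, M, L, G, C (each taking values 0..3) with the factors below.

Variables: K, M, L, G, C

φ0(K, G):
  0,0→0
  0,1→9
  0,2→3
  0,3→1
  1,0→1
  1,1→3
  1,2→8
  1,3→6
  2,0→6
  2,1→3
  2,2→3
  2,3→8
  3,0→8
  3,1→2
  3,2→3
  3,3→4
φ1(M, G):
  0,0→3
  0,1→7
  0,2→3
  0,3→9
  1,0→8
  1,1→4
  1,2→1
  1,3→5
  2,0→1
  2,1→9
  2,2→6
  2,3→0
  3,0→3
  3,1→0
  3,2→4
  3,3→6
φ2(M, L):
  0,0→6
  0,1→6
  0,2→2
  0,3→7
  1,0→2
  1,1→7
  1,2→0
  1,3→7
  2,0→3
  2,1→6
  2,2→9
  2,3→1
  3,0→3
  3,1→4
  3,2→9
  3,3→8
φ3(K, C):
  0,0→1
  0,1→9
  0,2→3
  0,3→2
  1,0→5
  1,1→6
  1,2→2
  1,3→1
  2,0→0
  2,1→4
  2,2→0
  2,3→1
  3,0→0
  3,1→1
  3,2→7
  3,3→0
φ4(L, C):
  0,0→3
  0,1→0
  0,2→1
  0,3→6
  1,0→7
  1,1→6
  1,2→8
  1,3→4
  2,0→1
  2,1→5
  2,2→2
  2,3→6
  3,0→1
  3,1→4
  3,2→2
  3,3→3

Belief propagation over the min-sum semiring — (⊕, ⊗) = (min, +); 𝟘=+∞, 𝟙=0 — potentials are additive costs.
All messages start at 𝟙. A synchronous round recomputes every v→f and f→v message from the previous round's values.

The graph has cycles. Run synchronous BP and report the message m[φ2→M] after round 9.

message @ round 9 = [5, 3, 4, 6]

init: all messages = 𝟙 over 4 values
r1 m[φ0→K] = [0, 1, 3, 2]
r1 m[φ0→G] = [0, 2, 3, 1]
r1 m[φ1→M] = [3, 1, 0, 0]
r1 m[φ1→G] = [1, 0, 1, 0]
r1 m[φ2→M] = [2, 0, 1, 3]
r1 m[φ2→L] = [2, 4, 0, 1]
r1 m[φ3→K] = [1, 1, 0, 0]
r1 m[φ3→C] = [0, 1, 0, 0]
r1 m[φ4→L] = [0, 4, 1, 1]
r1 m[φ4→C] = [1, 0, 1, 3]
r1 m[K→φ0] = [0, 0, 0, 0]
r1 m[K→φ3] = [0, 0, 0, 0]
r1 m[M→φ1] = [0, 0, 0, 0]
r1 m[M→φ2] = [0, 0, 0, 0]
r1 m[L→φ2] = [0, 0, 0, 0]
r1 m[L→φ4] = [0, 0, 0, 0]
r1 m[G→φ0] = [0, 0, 0, 0]
r1 m[G→φ1] = [0, 0, 0, 0]
r1 m[C→φ3] = [0, 0, 0, 0]
r1 m[C→φ4] = [0, 0, 0, 0]
r2 m[φ0→K] = [0, 1, 3, 2]
r2 m[φ0→G] = [0, 2, 3, 1]
r2 m[φ1→M] = [3, 1, 0, 0]
r2 m[φ1→G] = [1, 0, 1, 0]
r2 m[φ2→M] = [2, 0, 1, 3]
r2 m[φ2→L] = [2, 4, 0, 1]
r2 m[φ3→K] = [1, 1, 0, 0]
r2 m[φ3→C] = [0, 1, 0, 0]
r2 m[φ4→L] = [0, 4, 1, 1]
r2 m[φ4→C] = [1, 0, 1, 3]
r2 m[K→φ0] = [1, 1, 0, 0]
r2 m[K→φ3] = [0, 1, 3, 2]
r2 m[M→φ1] = [2, 0, 1, 3]
r2 m[M→φ2] = [3, 1, 0, 0]
r2 m[L→φ2] = [0, 4, 1, 1]
r2 m[L→φ4] = [2, 4, 0, 1]
r2 m[G→φ0] = [1, 0, 1, 0]
r2 m[G→φ1] = [0, 2, 3, 1]
r2 m[C→φ3] = [1, 0, 1, 3]
r2 m[C→φ4] = [0, 1, 0, 0]
r3 m[φ0→K] = [1, 2, 3, 2]
r3 m[φ0→G] = [1, 2, 3, 2]
r3 m[φ1→M] = [3, 4, 1, 2]
r3 m[φ1→G] = [2, 3, 1, 1]
r3 m[φ2→M] = [3, 1, 2, 3]
r3 m[φ2→L] = [3, 4, 1, 1]
r3 m[φ3→K] = [2, 3, 1, 1]
r3 m[φ3→C] = [1, 3, 3, 2]
r3 m[φ4→L] = [1, 4, 1, 1]
r3 m[φ4→C] = [1, 2, 2, 4]
r3 m[K→φ0] = [1, 1, 0, 0]
r3 m[K→φ3] = [0, 1, 3, 2]
r3 m[M→φ1] = [2, 0, 1, 3]
r3 m[M→φ2] = [3, 1, 0, 0]
r3 m[L→φ2] = [0, 4, 1, 1]
r3 m[L→φ4] = [2, 4, 0, 1]
r3 m[G→φ0] = [1, 0, 1, 0]
r3 m[G→φ1] = [0, 2, 3, 1]
r3 m[C→φ3] = [1, 0, 1, 3]
r3 m[C→φ4] = [0, 1, 0, 0]
r4 m[φ0→K] = [1, 2, 3, 2]
r4 m[φ0→G] = [1, 2, 3, 2]
r4 m[φ1→M] = [3, 4, 1, 2]
r4 m[φ1→G] = [2, 3, 1, 1]
r4 m[φ2→M] = [3, 1, 2, 3]
r4 m[φ2→L] = [3, 4, 1, 1]
r4 m[φ3→K] = [2, 3, 1, 1]
r4 m[φ3→C] = [1, 3, 3, 2]
r4 m[φ4→L] = [1, 4, 1, 1]
r4 m[φ4→C] = [1, 2, 2, 4]
r4 m[K→φ0] = [2, 3, 1, 1]
r4 m[K→φ3] = [1, 2, 3, 2]
r4 m[M→φ1] = [3, 1, 2, 3]
r4 m[M→φ2] = [3, 4, 1, 2]
r4 m[L→φ2] = [1, 4, 1, 1]
r4 m[L→φ4] = [3, 4, 1, 1]
r4 m[G→φ0] = [2, 3, 1, 1]
r4 m[G→φ1] = [1, 2, 3, 2]
r4 m[C→φ3] = [1, 2, 2, 4]
r4 m[C→φ4] = [1, 3, 3, 2]
r5 m[φ0→K] = [2, 3, 4, 4]
r5 m[φ0→G] = [2, 3, 4, 3]
r5 m[φ1→M] = [4, 4, 2, 2]
r5 m[φ1→G] = [3, 3, 2, 2]
r5 m[φ2→M] = [3, 1, 2, 4]
r5 m[φ2→L] = [4, 6, 4, 2]
r5 m[φ3→K] = [2, 4, 1, 1]
r5 m[φ3→C] = [2, 3, 3, 2]
r5 m[φ4→L] = [3, 6, 2, 2]
r5 m[φ4→C] = [2, 3, 3, 4]
r5 m[K→φ0] = [2, 3, 1, 1]
r5 m[K→φ3] = [1, 2, 3, 2]
r5 m[M→φ1] = [3, 1, 2, 3]
r5 m[M→φ2] = [3, 4, 1, 2]
r5 m[L→φ2] = [1, 4, 1, 1]
r5 m[L→φ4] = [3, 4, 1, 1]
r5 m[G→φ0] = [2, 3, 1, 1]
r5 m[G→φ1] = [1, 2, 3, 2]
r5 m[C→φ3] = [1, 2, 2, 4]
r5 m[C→φ4] = [1, 3, 3, 2]
r6 m[φ0→K] = [2, 3, 4, 4]
r6 m[φ0→G] = [2, 3, 4, 3]
r6 m[φ1→M] = [4, 4, 2, 2]
r6 m[φ1→G] = [3, 3, 2, 2]
r6 m[φ2→M] = [3, 1, 2, 4]
r6 m[φ2→L] = [4, 6, 4, 2]
r6 m[φ3→K] = [2, 4, 1, 1]
r6 m[φ3→C] = [2, 3, 3, 2]
r6 m[φ4→L] = [3, 6, 2, 2]
r6 m[φ4→C] = [2, 3, 3, 4]
r6 m[K→φ0] = [2, 4, 1, 1]
r6 m[K→φ3] = [2, 3, 4, 4]
r6 m[M→φ1] = [3, 1, 2, 4]
r6 m[M→φ2] = [4, 4, 2, 2]
r6 m[L→φ2] = [3, 6, 2, 2]
r6 m[L→φ4] = [4, 6, 4, 2]
r6 m[G→φ0] = [3, 3, 2, 2]
r6 m[G→φ1] = [2, 3, 4, 3]
r6 m[C→φ3] = [2, 3, 3, 4]
r6 m[C→φ4] = [2, 3, 3, 2]
r7 m[φ0→K] = [3, 4, 5, 5]
r7 m[φ0→G] = [2, 3, 4, 3]
r7 m[φ1→M] = [5, 5, 3, 3]
r7 m[φ1→G] = [3, 4, 2, 2]
r7 m[φ2→M] = [4, 2, 3, 6]
r7 m[φ2→L] = [5, 6, 4, 3]
r7 m[φ3→K] = [3, 5, 2, 2]
r7 m[φ3→C] = [3, 5, 4, 4]
r7 m[φ4→L] = [3, 6, 3, 3]
r7 m[φ4→C] = [3, 4, 4, 5]
r7 m[K→φ0] = [2, 4, 1, 1]
r7 m[K→φ3] = [2, 3, 4, 4]
r7 m[M→φ1] = [3, 1, 2, 4]
r7 m[M→φ2] = [4, 4, 2, 2]
r7 m[L→φ2] = [3, 6, 2, 2]
r7 m[L→φ4] = [4, 6, 4, 2]
r7 m[G→φ0] = [3, 3, 2, 2]
r7 m[G→φ1] = [2, 3, 4, 3]
r7 m[C→φ3] = [2, 3, 3, 4]
r7 m[C→φ4] = [2, 3, 3, 2]
r8 m[φ0→K] = [3, 4, 5, 5]
r8 m[φ0→G] = [2, 3, 4, 3]
r8 m[φ1→M] = [5, 5, 3, 3]
r8 m[φ1→G] = [3, 4, 2, 2]
r8 m[φ2→M] = [4, 2, 3, 6]
r8 m[φ2→L] = [5, 6, 4, 3]
r8 m[φ3→K] = [3, 5, 2, 2]
r8 m[φ3→C] = [3, 5, 4, 4]
r8 m[φ4→L] = [3, 6, 3, 3]
r8 m[φ4→C] = [3, 4, 4, 5]
r8 m[K→φ0] = [3, 5, 2, 2]
r8 m[K→φ3] = [3, 4, 5, 5]
r8 m[M→φ1] = [4, 2, 3, 6]
r8 m[M→φ2] = [5, 5, 3, 3]
r8 m[L→φ2] = [3, 6, 3, 3]
r8 m[L→φ4] = [5, 6, 4, 3]
r8 m[G→φ0] = [3, 4, 2, 2]
r8 m[G→φ1] = [2, 3, 4, 3]
r8 m[C→φ3] = [3, 4, 4, 5]
r8 m[C→φ4] = [3, 5, 4, 4]
r9 m[φ0→K] = [3, 4, 5, 5]
r9 m[φ0→G] = [3, 4, 5, 4]
r9 m[φ1→M] = [5, 5, 3, 3]
r9 m[φ1→G] = [4, 6, 3, 3]
r9 m[φ2→M] = [5, 3, 4, 6]
r9 m[φ2→L] = [6, 7, 5, 4]
r9 m[φ3→K] = [4, 6, 3, 3]
r9 m[φ3→C] = [4, 6, 5, 5]
r9 m[φ4→L] = [5, 8, 4, 4]
r9 m[φ4→C] = [4, 5, 5, 6]
r9 m[K→φ0] = [3, 5, 2, 2]
r9 m[K→φ3] = [3, 4, 5, 5]
r9 m[M→φ1] = [4, 2, 3, 6]
r9 m[M→φ2] = [5, 5, 3, 3]
r9 m[L→φ2] = [3, 6, 3, 3]
r9 m[L→φ4] = [5, 6, 4, 3]
r9 m[G→φ0] = [3, 4, 2, 2]
r9 m[G→φ1] = [2, 3, 4, 3]
r9 m[C→φ3] = [3, 4, 4, 5]
r9 m[C→φ4] = [3, 5, 4, 4]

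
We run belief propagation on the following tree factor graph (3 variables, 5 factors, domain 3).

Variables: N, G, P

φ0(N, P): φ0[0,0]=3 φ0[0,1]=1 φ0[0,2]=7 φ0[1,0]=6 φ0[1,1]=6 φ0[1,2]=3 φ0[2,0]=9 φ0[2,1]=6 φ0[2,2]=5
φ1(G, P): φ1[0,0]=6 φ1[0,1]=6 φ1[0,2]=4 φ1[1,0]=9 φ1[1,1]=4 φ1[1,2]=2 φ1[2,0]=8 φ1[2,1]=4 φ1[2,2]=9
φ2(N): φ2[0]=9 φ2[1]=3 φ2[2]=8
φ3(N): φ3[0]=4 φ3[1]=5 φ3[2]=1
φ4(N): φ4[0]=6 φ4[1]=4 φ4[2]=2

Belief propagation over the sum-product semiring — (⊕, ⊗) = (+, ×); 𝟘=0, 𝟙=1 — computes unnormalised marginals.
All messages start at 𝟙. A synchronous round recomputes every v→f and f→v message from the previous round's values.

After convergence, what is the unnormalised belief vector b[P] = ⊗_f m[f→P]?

b[P] = [26496, 9408, 26580]

init: all messages = 𝟙 over 3 values
r1 m[φ0→N] = [11, 15, 20]
r1 m[φ0→P] = [18, 13, 15]
r1 m[φ1→G] = [16, 15, 21]
r1 m[φ1→P] = [23, 14, 15]
r1 m[φ2→N] = [9, 3, 8]
r1 m[φ3→N] = [4, 5, 1]
r1 m[φ4→N] = [6, 4, 2]
r1 m[N→φ0] = [1, 1, 1]
r1 m[N→φ2] = [1, 1, 1]
r1 m[N→φ3] = [1, 1, 1]
r1 m[N→φ4] = [1, 1, 1]
r1 m[G→φ1] = [1, 1, 1]
r1 m[P→φ0] = [1, 1, 1]
r1 m[P→φ1] = [1, 1, 1]
r2 m[φ0→N] = [11, 15, 20]
r2 m[φ0→P] = [18, 13, 15]
r2 m[φ1→G] = [16, 15, 21]
r2 m[φ1→P] = [23, 14, 15]
r2 m[φ2→N] = [9, 3, 8]
r2 m[φ3→N] = [4, 5, 1]
r2 m[φ4→N] = [6, 4, 2]
r2 m[N→φ0] = [216, 60, 16]
r2 m[N→φ2] = [264, 300, 40]
r2 m[N→φ3] = [594, 180, 320]
r2 m[N→φ4] = [396, 225, 160]
r2 m[G→φ1] = [1, 1, 1]
r2 m[P→φ0] = [23, 14, 15]
r2 m[P→φ1] = [18, 13, 15]
r3 m[φ0→N] = [188, 267, 366]
r3 m[φ0→P] = [1152, 672, 1772]
r3 m[φ1→G] = [246, 244, 331]
r3 m[φ1→P] = [23, 14, 15]
r3 m[φ2→N] = [9, 3, 8]
r3 m[φ3→N] = [4, 5, 1]
r3 m[φ4→N] = [6, 4, 2]
r3 m[N→φ0] = [216, 60, 16]
r3 m[N→φ2] = [264, 300, 40]
r3 m[N→φ3] = [594, 180, 320]
r3 m[N→φ4] = [396, 225, 160]
r3 m[G→φ1] = [1, 1, 1]
r3 m[P→φ0] = [23, 14, 15]
r3 m[P→φ1] = [18, 13, 15]
r4 m[φ0→N] = [188, 267, 366]
r4 m[φ0→P] = [1152, 672, 1772]
r4 m[φ1→G] = [246, 244, 331]
r4 m[φ1→P] = [23, 14, 15]
r4 m[φ2→N] = [9, 3, 8]
r4 m[φ3→N] = [4, 5, 1]
r4 m[φ4→N] = [6, 4, 2]
r4 m[N→φ0] = [216, 60, 16]
r4 m[N→φ2] = [4512, 5340, 732]
r4 m[N→φ3] = [10152, 3204, 5856]
r4 m[N→φ4] = [6768, 4005, 2928]
r4 m[G→φ1] = [1, 1, 1]
r4 m[P→φ0] = [23, 14, 15]
r4 m[P→φ1] = [1152, 672, 1772]
r5 m[φ0→N] = [188, 267, 366]
r5 m[φ0→P] = [1152, 672, 1772]
r5 m[φ1→G] = [18032, 16600, 27852]
r5 m[φ1→P] = [23, 14, 15]
r5 m[φ2→N] = [9, 3, 8]
r5 m[φ3→N] = [4, 5, 1]
r5 m[φ4→N] = [6, 4, 2]
r5 m[N→φ0] = [216, 60, 16]
r5 m[N→φ2] = [4512, 5340, 732]
r5 m[N→φ3] = [10152, 3204, 5856]
r5 m[N→φ4] = [6768, 4005, 2928]
r5 m[G→φ1] = [1, 1, 1]
r5 m[P→φ0] = [23, 14, 15]
r5 m[P→φ1] = [1152, 672, 1772]
r6 m[φ0→N] = [188, 267, 366]
r6 m[φ0→P] = [1152, 672, 1772]
r6 m[φ1→G] = [18032, 16600, 27852]
r6 m[φ1→P] = [23, 14, 15]
r6 m[φ2→N] = [9, 3, 8]
r6 m[φ3→N] = [4, 5, 1]
r6 m[φ4→N] = [6, 4, 2]
r6 m[N→φ0] = [216, 60, 16]
r6 m[N→φ2] = [4512, 5340, 732]
r6 m[N→φ3] = [10152, 3204, 5856]
r6 m[N→φ4] = [6768, 4005, 2928]
r6 m[G→φ1] = [1, 1, 1]
r6 m[P→φ0] = [23, 14, 15]
r6 m[P→φ1] = [1152, 672, 1772]
fixed point reached at round 6
b[P] = ⊗ incoming = [26496, 9408, 26580]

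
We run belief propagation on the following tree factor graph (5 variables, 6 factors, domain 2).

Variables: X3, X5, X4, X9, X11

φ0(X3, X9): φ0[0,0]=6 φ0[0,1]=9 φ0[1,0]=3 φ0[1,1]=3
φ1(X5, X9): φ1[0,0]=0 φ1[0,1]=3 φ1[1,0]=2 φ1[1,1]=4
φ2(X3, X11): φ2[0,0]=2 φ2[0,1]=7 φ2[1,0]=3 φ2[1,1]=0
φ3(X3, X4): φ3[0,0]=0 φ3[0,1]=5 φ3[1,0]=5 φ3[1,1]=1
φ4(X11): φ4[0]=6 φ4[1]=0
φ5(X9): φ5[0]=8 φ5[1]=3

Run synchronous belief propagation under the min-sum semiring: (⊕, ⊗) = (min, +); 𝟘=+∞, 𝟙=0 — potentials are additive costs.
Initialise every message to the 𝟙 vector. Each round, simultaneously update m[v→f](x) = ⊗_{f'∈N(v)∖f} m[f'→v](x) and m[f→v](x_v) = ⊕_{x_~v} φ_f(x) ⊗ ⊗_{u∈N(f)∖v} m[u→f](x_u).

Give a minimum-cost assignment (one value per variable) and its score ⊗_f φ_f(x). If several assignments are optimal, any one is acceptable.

assignment: (X3=1, X5=0, X4=1, X9=1, X11=1); score = 10

init: all messages = 𝟙 over 2 values
r1 m[φ0→X3] = [6, 3]
r1 m[φ0→X9] = [3, 3]
r1 m[φ1→X5] = [0, 2]
r1 m[φ1→X9] = [0, 3]
r1 m[φ2→X3] = [2, 0]
r1 m[φ2→X11] = [2, 0]
r1 m[φ3→X3] = [0, 1]
r1 m[φ3→X4] = [0, 1]
r1 m[φ4→X11] = [6, 0]
r1 m[φ5→X9] = [8, 3]
r1 m[X3→φ0] = [0, 0]
r1 m[X3→φ2] = [0, 0]
r1 m[X3→φ3] = [0, 0]
r1 m[X5→φ1] = [0, 0]
r1 m[X4→φ3] = [0, 0]
r1 m[X9→φ0] = [0, 0]
r1 m[X9→φ1] = [0, 0]
r1 m[X9→φ5] = [0, 0]
r1 m[X11→φ2] = [0, 0]
r1 m[X11→φ4] = [0, 0]
r2 m[φ0→X3] = [6, 3]
r2 m[φ0→X9] = [3, 3]
r2 m[φ1→X5] = [0, 2]
r2 m[φ1→X9] = [0, 3]
r2 m[φ2→X3] = [2, 0]
r2 m[φ2→X11] = [2, 0]
r2 m[φ3→X3] = [0, 1]
r2 m[φ3→X4] = [0, 1]
r2 m[φ4→X11] = [6, 0]
r2 m[φ5→X9] = [8, 3]
r2 m[X3→φ0] = [2, 1]
r2 m[X3→φ2] = [6, 4]
r2 m[X3→φ3] = [8, 3]
r2 m[X5→φ1] = [0, 0]
r2 m[X4→φ3] = [0, 0]
r2 m[X9→φ0] = [8, 6]
r2 m[X9→φ1] = [11, 6]
r2 m[X9→φ5] = [3, 6]
r2 m[X11→φ2] = [6, 0]
r2 m[X11→φ4] = [2, 0]
r3 m[φ0→X3] = [14, 9]
r3 m[φ0→X9] = [4, 4]
r3 m[φ1→X5] = [9, 10]
r3 m[φ1→X9] = [0, 3]
r3 m[φ2→X3] = [7, 0]
r3 m[φ2→X11] = [7, 4]
r3 m[φ3→X3] = [0, 1]
r3 m[φ3→X4] = [8, 4]
r3 m[φ4→X11] = [6, 0]
r3 m[φ5→X9] = [8, 3]
r3 m[X3→φ0] = [2, 1]
r3 m[X3→φ2] = [6, 4]
r3 m[X3→φ3] = [8, 3]
r3 m[X5→φ1] = [0, 0]
r3 m[X4→φ3] = [0, 0]
r3 m[X9→φ0] = [8, 6]
r3 m[X9→φ1] = [11, 6]
r3 m[X9→φ5] = [3, 6]
r3 m[X11→φ2] = [6, 0]
r3 m[X11→φ4] = [2, 0]
r4 m[φ0→X3] = [14, 9]
r4 m[φ0→X9] = [4, 4]
r4 m[φ1→X5] = [9, 10]
r4 m[φ1→X9] = [0, 3]
r4 m[φ2→X3] = [7, 0]
r4 m[φ2→X11] = [7, 4]
r4 m[φ3→X3] = [0, 1]
r4 m[φ3→X4] = [8, 4]
r4 m[φ4→X11] = [6, 0]
r4 m[φ5→X9] = [8, 3]
r4 m[X3→φ0] = [7, 1]
r4 m[X3→φ2] = [14, 10]
r4 m[X3→φ3] = [21, 9]
r4 m[X5→φ1] = [0, 0]
r4 m[X4→φ3] = [0, 0]
r4 m[X9→φ0] = [8, 6]
r4 m[X9→φ1] = [12, 7]
r4 m[X9→φ5] = [4, 7]
r4 m[X11→φ2] = [6, 0]
r4 m[X11→φ4] = [7, 4]
r5 m[φ0→X3] = [14, 9]
r5 m[φ0→X9] = [4, 4]
r5 m[φ1→X5] = [10, 11]
r5 m[φ1→X9] = [0, 3]
r5 m[φ2→X3] = [7, 0]
r5 m[φ2→X11] = [13, 10]
r5 m[φ3→X3] = [0, 1]
r5 m[φ3→X4] = [14, 10]
r5 m[φ4→X11] = [6, 0]
r5 m[φ5→X9] = [8, 3]
r5 m[X3→φ0] = [7, 1]
r5 m[X3→φ2] = [14, 10]
r5 m[X3→φ3] = [21, 9]
r5 m[X5→φ1] = [0, 0]
r5 m[X4→φ3] = [0, 0]
r5 m[X9→φ0] = [8, 6]
r5 m[X9→φ1] = [12, 7]
r5 m[X9→φ5] = [4, 7]
r5 m[X11→φ2] = [6, 0]
r5 m[X11→φ4] = [7, 4]
r6 m[φ0→X3] = [14, 9]
r6 m[φ0→X9] = [4, 4]
r6 m[φ1→X5] = [10, 11]
r6 m[φ1→X9] = [0, 3]
r6 m[φ2→X3] = [7, 0]
r6 m[φ2→X11] = [13, 10]
r6 m[φ3→X3] = [0, 1]
r6 m[φ3→X4] = [14, 10]
r6 m[φ4→X11] = [6, 0]
r6 m[φ5→X9] = [8, 3]
r6 m[X3→φ0] = [7, 1]
r6 m[X3→φ2] = [14, 10]
r6 m[X3→φ3] = [21, 9]
r6 m[X5→φ1] = [0, 0]
r6 m[X4→φ3] = [0, 0]
r6 m[X9→φ0] = [8, 6]
r6 m[X9→φ1] = [12, 7]
r6 m[X9→φ5] = [4, 7]
r6 m[X11→φ2] = [6, 0]
r6 m[X11→φ4] = [13, 10]
r7 m[φ0→X3] = [14, 9]
r7 m[φ0→X9] = [4, 4]
r7 m[φ1→X5] = [10, 11]
r7 m[φ1→X9] = [0, 3]
r7 m[φ2→X3] = [7, 0]
r7 m[φ2→X11] = [13, 10]
r7 m[φ3→X3] = [0, 1]
r7 m[φ3→X4] = [14, 10]
r7 m[φ4→X11] = [6, 0]
r7 m[φ5→X9] = [8, 3]
r7 m[X3→φ0] = [7, 1]
r7 m[X3→φ2] = [14, 10]
r7 m[X3→φ3] = [21, 9]
r7 m[X5→φ1] = [0, 0]
r7 m[X4→φ3] = [0, 0]
r7 m[X9→φ0] = [8, 6]
r7 m[X9→φ1] = [12, 7]
r7 m[X9→φ5] = [4, 7]
r7 m[X11→φ2] = [6, 0]
r7 m[X11→φ4] = [13, 10]
fixed point reached at round 7
traceback from X3: (X3=1, X5=0, X4=1, X9=1, X11=1), score=10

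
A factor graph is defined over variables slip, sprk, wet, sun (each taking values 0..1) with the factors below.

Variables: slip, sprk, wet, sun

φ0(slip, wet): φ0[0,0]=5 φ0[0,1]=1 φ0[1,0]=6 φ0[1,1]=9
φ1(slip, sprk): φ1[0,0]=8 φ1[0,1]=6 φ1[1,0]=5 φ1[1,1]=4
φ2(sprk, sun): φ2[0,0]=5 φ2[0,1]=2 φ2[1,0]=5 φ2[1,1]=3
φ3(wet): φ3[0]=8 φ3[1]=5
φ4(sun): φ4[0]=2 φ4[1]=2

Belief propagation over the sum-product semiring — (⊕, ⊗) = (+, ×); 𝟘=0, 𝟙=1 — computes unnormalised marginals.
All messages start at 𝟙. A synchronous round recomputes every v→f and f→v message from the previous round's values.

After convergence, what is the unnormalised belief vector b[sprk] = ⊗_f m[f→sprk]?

b[sprk] = [11550, 10272]

init: all messages = 𝟙 over 2 values
r1 m[φ0→slip] = [6, 15]
r1 m[φ0→wet] = [11, 10]
r1 m[φ1→slip] = [14, 9]
r1 m[φ1→sprk] = [13, 10]
r1 m[φ2→sprk] = [7, 8]
r1 m[φ2→sun] = [10, 5]
r1 m[φ3→wet] = [8, 5]
r1 m[φ4→sun] = [2, 2]
r1 m[slip→φ0] = [1, 1]
r1 m[slip→φ1] = [1, 1]
r1 m[sprk→φ1] = [1, 1]
r1 m[sprk→φ2] = [1, 1]
r1 m[wet→φ0] = [1, 1]
r1 m[wet→φ3] = [1, 1]
r1 m[sun→φ2] = [1, 1]
r1 m[sun→φ4] = [1, 1]
r2 m[φ0→slip] = [6, 15]
r2 m[φ0→wet] = [11, 10]
r2 m[φ1→slip] = [14, 9]
r2 m[φ1→sprk] = [13, 10]
r2 m[φ2→sprk] = [7, 8]
r2 m[φ2→sun] = [10, 5]
r2 m[φ3→wet] = [8, 5]
r2 m[φ4→sun] = [2, 2]
r2 m[slip→φ0] = [14, 9]
r2 m[slip→φ1] = [6, 15]
r2 m[sprk→φ1] = [7, 8]
r2 m[sprk→φ2] = [13, 10]
r2 m[wet→φ0] = [8, 5]
r2 m[wet→φ3] = [11, 10]
r2 m[sun→φ2] = [2, 2]
r2 m[sun→φ4] = [10, 5]
r3 m[φ0→slip] = [45, 93]
r3 m[φ0→wet] = [124, 95]
r3 m[φ1→slip] = [104, 67]
r3 m[φ1→sprk] = [123, 96]
r3 m[φ2→sprk] = [14, 16]
r3 m[φ2→sun] = [115, 56]
r3 m[φ3→wet] = [8, 5]
r3 m[φ4→sun] = [2, 2]
r3 m[slip→φ0] = [14, 9]
r3 m[slip→φ1] = [6, 15]
r3 m[sprk→φ1] = [7, 8]
r3 m[sprk→φ2] = [13, 10]
r3 m[wet→φ0] = [8, 5]
r3 m[wet→φ3] = [11, 10]
r3 m[sun→φ2] = [2, 2]
r3 m[sun→φ4] = [10, 5]
r4 m[φ0→slip] = [45, 93]
r4 m[φ0→wet] = [124, 95]
r4 m[φ1→slip] = [104, 67]
r4 m[φ1→sprk] = [123, 96]
r4 m[φ2→sprk] = [14, 16]
r4 m[φ2→sun] = [115, 56]
r4 m[φ3→wet] = [8, 5]
r4 m[φ4→sun] = [2, 2]
r4 m[slip→φ0] = [104, 67]
r4 m[slip→φ1] = [45, 93]
r4 m[sprk→φ1] = [14, 16]
r4 m[sprk→φ2] = [123, 96]
r4 m[wet→φ0] = [8, 5]
r4 m[wet→φ3] = [124, 95]
r4 m[sun→φ2] = [2, 2]
r4 m[sun→φ4] = [115, 56]
r5 m[φ0→slip] = [45, 93]
r5 m[φ0→wet] = [922, 707]
r5 m[φ1→slip] = [208, 134]
r5 m[φ1→sprk] = [825, 642]
r5 m[φ2→sprk] = [14, 16]
r5 m[φ2→sun] = [1095, 534]
r5 m[φ3→wet] = [8, 5]
r5 m[φ4→sun] = [2, 2]
r5 m[slip→φ0] = [104, 67]
r5 m[slip→φ1] = [45, 93]
r5 m[sprk→φ1] = [14, 16]
r5 m[sprk→φ2] = [123, 96]
r5 m[wet→φ0] = [8, 5]
r5 m[wet→φ3] = [124, 95]
r5 m[sun→φ2] = [2, 2]
r5 m[sun→φ4] = [115, 56]
r6 m[φ0→slip] = [45, 93]
r6 m[φ0→wet] = [922, 707]
r6 m[φ1→slip] = [208, 134]
r6 m[φ1→sprk] = [825, 642]
r6 m[φ2→sprk] = [14, 16]
r6 m[φ2→sun] = [1095, 534]
r6 m[φ3→wet] = [8, 5]
r6 m[φ4→sun] = [2, 2]
r6 m[slip→φ0] = [208, 134]
r6 m[slip→φ1] = [45, 93]
r6 m[sprk→φ1] = [14, 16]
r6 m[sprk→φ2] = [825, 642]
r6 m[wet→φ0] = [8, 5]
r6 m[wet→φ3] = [922, 707]
r6 m[sun→φ2] = [2, 2]
r6 m[sun→φ4] = [1095, 534]
r7 m[φ0→slip] = [45, 93]
r7 m[φ0→wet] = [1844, 1414]
r7 m[φ1→slip] = [208, 134]
r7 m[φ1→sprk] = [825, 642]
r7 m[φ2→sprk] = [14, 16]
r7 m[φ2→sun] = [7335, 3576]
r7 m[φ3→wet] = [8, 5]
r7 m[φ4→sun] = [2, 2]
r7 m[slip→φ0] = [208, 134]
r7 m[slip→φ1] = [45, 93]
r7 m[sprk→φ1] = [14, 16]
r7 m[sprk→φ2] = [825, 642]
r7 m[wet→φ0] = [8, 5]
r7 m[wet→φ3] = [922, 707]
r7 m[sun→φ2] = [2, 2]
r7 m[sun→φ4] = [1095, 534]
r8 m[φ0→slip] = [45, 93]
r8 m[φ0→wet] = [1844, 1414]
r8 m[φ1→slip] = [208, 134]
r8 m[φ1→sprk] = [825, 642]
r8 m[φ2→sprk] = [14, 16]
r8 m[φ2→sun] = [7335, 3576]
r8 m[φ3→wet] = [8, 5]
r8 m[φ4→sun] = [2, 2]
r8 m[slip→φ0] = [208, 134]
r8 m[slip→φ1] = [45, 93]
r8 m[sprk→φ1] = [14, 16]
r8 m[sprk→φ2] = [825, 642]
r8 m[wet→φ0] = [8, 5]
r8 m[wet→φ3] = [1844, 1414]
r8 m[sun→φ2] = [2, 2]
r8 m[sun→φ4] = [7335, 3576]
r9 m[φ0→slip] = [45, 93]
r9 m[φ0→wet] = [1844, 1414]
r9 m[φ1→slip] = [208, 134]
r9 m[φ1→sprk] = [825, 642]
r9 m[φ2→sprk] = [14, 16]
r9 m[φ2→sun] = [7335, 3576]
r9 m[φ3→wet] = [8, 5]
r9 m[φ4→sun] = [2, 2]
r9 m[slip→φ0] = [208, 134]
r9 m[slip→φ1] = [45, 93]
r9 m[sprk→φ1] = [14, 16]
r9 m[sprk→φ2] = [825, 642]
r9 m[wet→φ0] = [8, 5]
r9 m[wet→φ3] = [1844, 1414]
r9 m[sun→φ2] = [2, 2]
r9 m[sun→φ4] = [7335, 3576]
fixed point reached at round 9
b[sprk] = ⊗ incoming = [11550, 10272]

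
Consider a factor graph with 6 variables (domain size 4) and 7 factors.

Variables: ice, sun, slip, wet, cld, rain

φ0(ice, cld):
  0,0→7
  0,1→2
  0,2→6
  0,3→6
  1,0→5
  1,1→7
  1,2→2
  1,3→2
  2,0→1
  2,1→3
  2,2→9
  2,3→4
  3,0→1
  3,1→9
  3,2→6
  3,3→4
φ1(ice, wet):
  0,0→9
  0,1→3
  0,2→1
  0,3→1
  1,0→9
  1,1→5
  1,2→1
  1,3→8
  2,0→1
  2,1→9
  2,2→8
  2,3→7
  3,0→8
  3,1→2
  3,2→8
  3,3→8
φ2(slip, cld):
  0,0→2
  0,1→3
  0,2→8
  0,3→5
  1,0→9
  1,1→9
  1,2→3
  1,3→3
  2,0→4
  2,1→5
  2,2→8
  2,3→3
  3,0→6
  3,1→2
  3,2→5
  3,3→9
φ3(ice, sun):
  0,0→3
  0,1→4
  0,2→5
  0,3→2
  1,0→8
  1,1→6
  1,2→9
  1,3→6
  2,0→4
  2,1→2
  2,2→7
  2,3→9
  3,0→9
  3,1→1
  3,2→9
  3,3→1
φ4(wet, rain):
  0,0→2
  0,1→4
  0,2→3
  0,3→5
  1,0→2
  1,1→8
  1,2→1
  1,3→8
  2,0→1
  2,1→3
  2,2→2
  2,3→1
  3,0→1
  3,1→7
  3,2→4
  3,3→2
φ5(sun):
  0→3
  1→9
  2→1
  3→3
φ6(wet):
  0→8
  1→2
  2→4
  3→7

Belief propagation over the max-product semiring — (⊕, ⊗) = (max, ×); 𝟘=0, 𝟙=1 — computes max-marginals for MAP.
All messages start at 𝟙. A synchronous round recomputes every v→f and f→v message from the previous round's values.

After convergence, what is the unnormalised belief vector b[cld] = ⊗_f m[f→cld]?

b[cld] = [952560, 1333584, 666792, 699840]

init: all messages = 𝟙 over 4 values
r1 m[φ0→ice] = [7, 7, 9, 9]
r1 m[φ0→cld] = [7, 9, 9, 6]
r1 m[φ1→ice] = [9, 9, 9, 8]
r1 m[φ1→wet] = [9, 9, 8, 8]
r1 m[φ2→slip] = [8, 9, 8, 9]
r1 m[φ2→cld] = [9, 9, 8, 9]
r1 m[φ3→ice] = [5, 9, 9, 9]
r1 m[φ3→sun] = [9, 6, 9, 9]
r1 m[φ4→wet] = [5, 8, 3, 7]
r1 m[φ4→rain] = [2, 8, 4, 8]
r1 m[φ5→sun] = [3, 9, 1, 3]
r1 m[φ6→wet] = [8, 2, 4, 7]
r1 m[ice→φ0] = [1, 1, 1, 1]
r1 m[ice→φ1] = [1, 1, 1, 1]
r1 m[ice→φ3] = [1, 1, 1, 1]
r1 m[sun→φ3] = [1, 1, 1, 1]
r1 m[sun→φ5] = [1, 1, 1, 1]
r1 m[slip→φ2] = [1, 1, 1, 1]
r1 m[wet→φ1] = [1, 1, 1, 1]
r1 m[wet→φ4] = [1, 1, 1, 1]
r1 m[wet→φ6] = [1, 1, 1, 1]
r1 m[cld→φ0] = [1, 1, 1, 1]
r1 m[cld→φ2] = [1, 1, 1, 1]
r1 m[rain→φ4] = [1, 1, 1, 1]
r2 m[φ0→ice] = [7, 7, 9, 9]
r2 m[φ0→cld] = [7, 9, 9, 6]
r2 m[φ1→ice] = [9, 9, 9, 8]
r2 m[φ1→wet] = [9, 9, 8, 8]
r2 m[φ2→slip] = [8, 9, 8, 9]
r2 m[φ2→cld] = [9, 9, 8, 9]
r2 m[φ3→ice] = [5, 9, 9, 9]
r2 m[φ3→sun] = [9, 6, 9, 9]
r2 m[φ4→wet] = [5, 8, 3, 7]
r2 m[φ4→rain] = [2, 8, 4, 8]
r2 m[φ5→sun] = [3, 9, 1, 3]
r2 m[φ6→wet] = [8, 2, 4, 7]
r2 m[ice→φ0] = [45, 81, 81, 72]
r2 m[ice→φ1] = [35, 63, 81, 81]
r2 m[ice→φ3] = [63, 63, 81, 72]
r2 m[sun→φ3] = [3, 9, 1, 3]
r2 m[sun→φ5] = [9, 6, 9, 9]
r2 m[slip→φ2] = [1, 1, 1, 1]
r2 m[wet→φ1] = [40, 16, 12, 49]
r2 m[wet→φ4] = [72, 18, 32, 56]
r2 m[wet→φ6] = [45, 72, 24, 56]
r2 m[cld→φ0] = [9, 9, 8, 9]
r2 m[cld→φ2] = [7, 9, 9, 6]
r2 m[rain→φ4] = [1, 1, 1, 1]
r3 m[φ0→ice] = [63, 63, 72, 81]
r3 m[φ0→cld] = [405, 648, 729, 324]
r3 m[φ1→ice] = [360, 392, 343, 392]
r3 m[φ1→wet] = [648, 729, 648, 648]
r3 m[φ2→slip] = [72, 81, 72, 54]
r3 m[φ2→cld] = [9, 9, 8, 9]
r3 m[φ3→ice] = [36, 54, 27, 27]
r3 m[φ3→sun] = [648, 378, 648, 729]
r3 m[φ4→wet] = [5, 8, 3, 7]
r3 m[φ4→rain] = [144, 392, 224, 360]
r3 m[φ5→sun] = [3, 9, 1, 3]
r3 m[φ6→wet] = [8, 2, 4, 7]
r3 m[ice→φ0] = [45, 81, 81, 72]
r3 m[ice→φ1] = [35, 63, 81, 81]
r3 m[ice→φ3] = [63, 63, 81, 72]
r3 m[sun→φ3] = [3, 9, 1, 3]
r3 m[sun→φ5] = [9, 6, 9, 9]
r3 m[slip→φ2] = [1, 1, 1, 1]
r3 m[wet→φ1] = [40, 16, 12, 49]
r3 m[wet→φ4] = [72, 18, 32, 56]
r3 m[wet→φ6] = [45, 72, 24, 56]
r3 m[cld→φ0] = [9, 9, 8, 9]
r3 m[cld→φ2] = [7, 9, 9, 6]
r3 m[rain→φ4] = [1, 1, 1, 1]
r4 m[φ0→ice] = [63, 63, 72, 81]
r4 m[φ0→cld] = [405, 648, 729, 324]
r4 m[φ1→ice] = [360, 392, 343, 392]
r4 m[φ1→wet] = [648, 729, 648, 648]
r4 m[φ2→slip] = [72, 81, 72, 54]
r4 m[φ2→cld] = [9, 9, 8, 9]
r4 m[φ3→ice] = [36, 54, 27, 27]
r4 m[φ3→sun] = [648, 378, 648, 729]
r4 m[φ4→wet] = [5, 8, 3, 7]
r4 m[φ4→rain] = [144, 392, 224, 360]
r4 m[φ5→sun] = [3, 9, 1, 3]
r4 m[φ6→wet] = [8, 2, 4, 7]
r4 m[ice→φ0] = [12960, 21168, 9261, 10584]
r4 m[ice→φ1] = [2268, 3402, 1944, 2187]
r4 m[ice→φ3] = [22680, 24696, 24696, 31752]
r4 m[sun→φ3] = [3, 9, 1, 3]
r4 m[sun→φ5] = [648, 378, 648, 729]
r4 m[slip→φ2] = [1, 1, 1, 1]
r4 m[wet→φ1] = [40, 16, 12, 49]
r4 m[wet→φ4] = [5184, 1458, 2592, 4536]
r4 m[wet→φ6] = [3240, 5832, 1944, 4536]
r4 m[cld→φ0] = [9, 9, 8, 9]
r4 m[cld→φ2] = [405, 648, 729, 324]
r4 m[rain→φ4] = [1, 1, 1, 1]
r5 m[φ0→ice] = [63, 63, 72, 81]
r5 m[φ0→cld] = [105840, 148176, 83349, 77760]
r5 m[φ1→ice] = [360, 392, 343, 392]
r5 m[φ1→wet] = [30618, 17496, 17496, 27216]
r5 m[φ2→slip] = [5832, 5832, 5832, 3645]
r5 m[φ2→cld] = [9, 9, 8, 9]
r5 m[φ3→ice] = [36, 54, 27, 27]
r5 m[φ3→sun] = [285768, 148176, 285768, 222264]
r5 m[φ4→wet] = [5, 8, 3, 7]
r5 m[φ4→rain] = [10368, 31752, 18144, 25920]
r5 m[φ5→sun] = [3, 9, 1, 3]
r5 m[φ6→wet] = [8, 2, 4, 7]
r5 m[ice→φ0] = [12960, 21168, 9261, 10584]
r5 m[ice→φ1] = [2268, 3402, 1944, 2187]
r5 m[ice→φ3] = [22680, 24696, 24696, 31752]
r5 m[sun→φ3] = [3, 9, 1, 3]
r5 m[sun→φ5] = [648, 378, 648, 729]
r5 m[slip→φ2] = [1, 1, 1, 1]
r5 m[wet→φ1] = [40, 16, 12, 49]
r5 m[wet→φ4] = [5184, 1458, 2592, 4536]
r5 m[wet→φ6] = [3240, 5832, 1944, 4536]
r5 m[cld→φ0] = [9, 9, 8, 9]
r5 m[cld→φ2] = [405, 648, 729, 324]
r5 m[rain→φ4] = [1, 1, 1, 1]
r6 m[φ0→ice] = [63, 63, 72, 81]
r6 m[φ0→cld] = [105840, 148176, 83349, 77760]
r6 m[φ1→ice] = [360, 392, 343, 392]
r6 m[φ1→wet] = [30618, 17496, 17496, 27216]
r6 m[φ2→slip] = [5832, 5832, 5832, 3645]
r6 m[φ2→cld] = [9, 9, 8, 9]
r6 m[φ3→ice] = [36, 54, 27, 27]
r6 m[φ3→sun] = [285768, 148176, 285768, 222264]
r6 m[φ4→wet] = [5, 8, 3, 7]
r6 m[φ4→rain] = [10368, 31752, 18144, 25920]
r6 m[φ5→sun] = [3, 9, 1, 3]
r6 m[φ6→wet] = [8, 2, 4, 7]
r6 m[ice→φ0] = [12960, 21168, 9261, 10584]
r6 m[ice→φ1] = [2268, 3402, 1944, 2187]
r6 m[ice→φ3] = [22680, 24696, 24696, 31752]
r6 m[sun→φ3] = [3, 9, 1, 3]
r6 m[sun→φ5] = [285768, 148176, 285768, 222264]
r6 m[slip→φ2] = [1, 1, 1, 1]
r6 m[wet→φ1] = [40, 16, 12, 49]
r6 m[wet→φ4] = [244944, 34992, 69984, 190512]
r6 m[wet→φ6] = [153090, 139968, 52488, 190512]
r6 m[cld→φ0] = [9, 9, 8, 9]
r6 m[cld→φ2] = [105840, 148176, 83349, 77760]
r6 m[rain→φ4] = [1, 1, 1, 1]
r7 m[φ0→ice] = [63, 63, 72, 81]
r7 m[φ0→cld] = [105840, 148176, 83349, 77760]
r7 m[φ1→ice] = [360, 392, 343, 392]
r7 m[φ1→wet] = [30618, 17496, 17496, 27216]
r7 m[φ2→slip] = [666792, 1333584, 740880, 699840]
r7 m[φ2→cld] = [9, 9, 8, 9]
r7 m[φ3→ice] = [36, 54, 27, 27]
r7 m[φ3→sun] = [285768, 148176, 285768, 222264]
r7 m[φ4→wet] = [5, 8, 3, 7]
r7 m[φ4→rain] = [489888, 1333584, 762048, 1224720]
r7 m[φ5→sun] = [3, 9, 1, 3]
r7 m[φ6→wet] = [8, 2, 4, 7]
r7 m[ice→φ0] = [12960, 21168, 9261, 10584]
r7 m[ice→φ1] = [2268, 3402, 1944, 2187]
r7 m[ice→φ3] = [22680, 24696, 24696, 31752]
r7 m[sun→φ3] = [3, 9, 1, 3]
r7 m[sun→φ5] = [285768, 148176, 285768, 222264]
r7 m[slip→φ2] = [1, 1, 1, 1]
r7 m[wet→φ1] = [40, 16, 12, 49]
r7 m[wet→φ4] = [244944, 34992, 69984, 190512]
r7 m[wet→φ6] = [153090, 139968, 52488, 190512]
r7 m[cld→φ0] = [9, 9, 8, 9]
r7 m[cld→φ2] = [105840, 148176, 83349, 77760]
r7 m[rain→φ4] = [1, 1, 1, 1]
r8 m[φ0→ice] = [63, 63, 72, 81]
r8 m[φ0→cld] = [105840, 148176, 83349, 77760]
r8 m[φ1→ice] = [360, 392, 343, 392]
r8 m[φ1→wet] = [30618, 17496, 17496, 27216]
r8 m[φ2→slip] = [666792, 1333584, 740880, 699840]
r8 m[φ2→cld] = [9, 9, 8, 9]
r8 m[φ3→ice] = [36, 54, 27, 27]
r8 m[φ3→sun] = [285768, 148176, 285768, 222264]
r8 m[φ4→wet] = [5, 8, 3, 7]
r8 m[φ4→rain] = [489888, 1333584, 762048, 1224720]
r8 m[φ5→sun] = [3, 9, 1, 3]
r8 m[φ6→wet] = [8, 2, 4, 7]
r8 m[ice→φ0] = [12960, 21168, 9261, 10584]
r8 m[ice→φ1] = [2268, 3402, 1944, 2187]
r8 m[ice→φ3] = [22680, 24696, 24696, 31752]
r8 m[sun→φ3] = [3, 9, 1, 3]
r8 m[sun→φ5] = [285768, 148176, 285768, 222264]
r8 m[slip→φ2] = [1, 1, 1, 1]
r8 m[wet→φ1] = [40, 16, 12, 49]
r8 m[wet→φ4] = [244944, 34992, 69984, 190512]
r8 m[wet→φ6] = [153090, 139968, 52488, 190512]
r8 m[cld→φ0] = [9, 9, 8, 9]
r8 m[cld→φ2] = [105840, 148176, 83349, 77760]
r8 m[rain→φ4] = [1, 1, 1, 1]
fixed point reached at round 8
b[cld] = ⊗ incoming = [952560, 1333584, 666792, 699840]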